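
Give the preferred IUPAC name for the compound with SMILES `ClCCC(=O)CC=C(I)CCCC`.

The longest carbon chain that includes the carbonyl and the multiple bond has 10 carbons, so the parent hydride is decane.
The principal characteristic group is a ketone (C=O on an internal carbon), named with the suffix -one.
The chain contains a C=C double bond, so the unsaturation ending is -ene.
The numbering direction is chosen so that numbering from this end puts the carbonyl group at C-3 rather than C-8.
This places the carbonyl at C-3; the double bond between C-5 and C-6; a chloro group at C-1; an iodo group at C-6.
Prefixes are listed alphabetically: chloro, iodo.
The name is 1-chloro-6-iododec-5-en-3-one.

1-chloro-6-iododec-5-en-3-one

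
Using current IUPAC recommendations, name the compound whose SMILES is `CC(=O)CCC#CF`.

The longest chain bearing the carbonyl and the multiple bond is 6 carbons long (hexane).
The highest-priority functional group is a ketone (C=O on an internal carbon), so the name ends in -one.
The chain contains a C≡C triple bond, so the unsaturation ending is -yne.
The numbering direction is chosen so that numbering from this end puts the carbonyl group at C-2 rather than C-5.
That gives the carbonyl at C-2; the triple bond between C-5 and C-6; a fluoro group at C-6.
The name is 6-fluorohex-5-yn-2-one.

6-fluorohex-5-yn-2-one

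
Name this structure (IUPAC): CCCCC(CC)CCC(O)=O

4-ethyloctanoic acid

The longest carbon chain that includes the –COOH group has 8 carbons, so the parent hydride is octane.
The highest-priority functional group is a carboxylic acid (terminal –COOH), so the name ends in -oic acid.
Choose the numbering such that the carboxylic acid carbon is C-1 by definition.
With this numbering: an ethyl group at C-4.
Assembling the pieces gives 4-ethyloctanoic acid.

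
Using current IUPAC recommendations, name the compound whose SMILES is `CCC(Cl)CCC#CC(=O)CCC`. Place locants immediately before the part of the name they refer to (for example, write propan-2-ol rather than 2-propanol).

9-chloroundec-5-yn-4-one

The longest carbon chain that includes the carbonyl and the multiple bond has 11 carbons, so the parent hydride is undecane.
The highest-priority functional group is a ketone (C=O on an internal carbon), so the name ends in -one.
The chain contains a C≡C triple bond, so the unsaturation ending is -yne.
Choose the numbering such that numbering from this end puts the carbonyl group at C-4 rather than C-8.
This places the carbonyl at C-4; the triple bond between C-5 and C-6; a chloro group at C-9.
Putting it together: 9-chloroundec-5-yn-4-one.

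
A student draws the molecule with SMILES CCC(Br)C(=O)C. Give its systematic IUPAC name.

Counting along the main chain through the carbonyl gives 5 carbons: the parent is pentane.
A ketone (C=O on an internal carbon) is the principal characteristic group, giving the suffix -one.
Number the chain so that numbering from this end puts the carbonyl group at C-2 rather than C-4.
With this numbering: the carbonyl at C-2; a bromo group at C-3.
Putting it together: 3-bromopentan-2-one.

3-bromopentan-2-one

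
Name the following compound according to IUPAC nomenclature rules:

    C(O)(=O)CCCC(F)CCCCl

8-chloro-5-fluorooctanoic acid

Counting along the main chain through the –COOH group gives 8 carbons: the parent is octane.
A carboxylic acid (terminal –COOH) is the principal characteristic group, giving the suffix -oic acid.
Number the chain so that the carboxylic acid carbon is C-1 by definition.
That gives a chloro group at C-8; a fluoro group at C-5.
Substituent prefixes are cited in alphabetical order (multiplying prefixes like di-/tri- are ignored for ordering).
Putting it together: 8-chloro-5-fluorooctanoic acid.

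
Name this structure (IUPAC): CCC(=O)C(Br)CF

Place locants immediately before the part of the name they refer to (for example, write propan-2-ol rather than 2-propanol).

Counting along the main chain through the carbonyl gives 5 carbons: the parent is pentane.
The principal characteristic group is a ketone (C=O on an internal carbon), named with the suffix -one.
Number the chain so that the substituent locant set {1,2} is lower than {4,5} at the first point of difference.
That gives the carbonyl at C-3; a bromo group at C-2; a fluoro group at C-1.
Prefixes are listed alphabetically: bromo, fluoro.
Assembling the pieces gives 2-bromo-1-fluoropentan-3-one.

2-bromo-1-fluoropentan-3-one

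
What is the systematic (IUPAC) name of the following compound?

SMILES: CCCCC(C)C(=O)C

3-methylheptan-2-one

The longest carbon chain that includes the carbonyl has 7 carbons, so the parent hydride is heptane.
The highest-priority functional group is a ketone (C=O on an internal carbon), so the name ends in -one.
The numbering direction is chosen so that numbering from this end puts the carbonyl group at C-2 rather than C-6.
This places the carbonyl at C-2; a methyl group at C-3.
The name is 3-methylheptan-2-one.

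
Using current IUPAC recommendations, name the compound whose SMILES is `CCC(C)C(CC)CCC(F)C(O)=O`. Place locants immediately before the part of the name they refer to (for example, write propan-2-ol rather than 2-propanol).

5-ethyl-2-fluoro-6-methyloctanoic acid

The longest chain bearing the –COOH group is 8 carbons long (octane).
A carboxylic acid (terminal –COOH) is the principal characteristic group, giving the suffix -oic acid.
Choose the numbering such that the carboxylic acid carbon is C-1 by definition.
With this numbering: an ethyl group at C-5; a fluoro group at C-2; a methyl group at C-6.
The substituents are ordered alphabetically, ignoring any di-/tri- multipliers.
Putting it together: 5-ethyl-2-fluoro-6-methyloctanoic acid.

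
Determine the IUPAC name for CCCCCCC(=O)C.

octan-2-one

The longest carbon chain that includes the carbonyl has 8 carbons, so the parent hydride is octane.
The highest-priority functional group is a ketone (C=O on an internal carbon), so the name ends in -one.
The numbering direction is chosen so that numbering from this end puts the carbonyl group at C-2 rather than C-7.
That gives the carbonyl at C-2.
Assembling the pieces gives octan-2-one.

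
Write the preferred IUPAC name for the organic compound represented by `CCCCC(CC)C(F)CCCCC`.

The parent chain contains 11 carbons (undecane).
The numbering direction is chosen so that the substituent locant set {5,6} is lower than {6,7} at the first point of difference.
With this numbering: an ethyl group at C-5; a fluoro group at C-6.
The substituents are ordered alphabetically, ignoring any di-/tri- multipliers.
Putting it together: 5-ethyl-6-fluoroundecane.

5-ethyl-6-fluoroundecane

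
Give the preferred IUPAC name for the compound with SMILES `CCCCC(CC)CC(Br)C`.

2-bromo-4-ethyloctane

The longest carbon chain is 8 atoms: the parent is octane.
Number the chain so that the substituent locant set {2,4} is lower than {5,7} at the first point of difference.
That gives a bromo group at C-2; an ethyl group at C-4.
Prefixes are listed alphabetically: bromo, ethyl.
Putting it together: 2-bromo-4-ethyloctane.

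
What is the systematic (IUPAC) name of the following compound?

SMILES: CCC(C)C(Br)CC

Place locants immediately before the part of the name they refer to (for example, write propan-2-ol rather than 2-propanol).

3-bromo-4-methylhexane

The longest continuous carbon chain has 6 atoms, so the parent hydride is hexane.
The numbering direction is chosen so that the locant sets are identical either way, so the alphabetically earlier bromo substituent takes the lower locant (3 rather than 4).
With this numbering: a bromo group at C-3; a methyl group at C-4.
Substituent prefixes are cited in alphabetical order (multiplying prefixes like di-/tri- are ignored for ordering).
The name is 3-bromo-4-methylhexane.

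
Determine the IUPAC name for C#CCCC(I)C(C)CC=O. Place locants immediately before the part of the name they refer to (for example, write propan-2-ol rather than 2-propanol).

4-iodo-3-methyloct-7-ynal

The longest chain bearing the –CHO group and the multiple bond is 8 carbons long (octane).
The highest-priority functional group is an aldehyde (terminal –CHO), so the name ends in -al.
A C≡C triple bond in the chain gives the infix -yne-.
Number the chain so that the aldehyde carbon is C-1 by definition.
This places the triple bond between C-7 and C-8; an iodo group at C-4; a methyl group at C-3.
The substituents are ordered alphabetically, ignoring any di-/tri- multipliers.
Assembling the pieces gives 4-iodo-3-methyloct-7-ynal.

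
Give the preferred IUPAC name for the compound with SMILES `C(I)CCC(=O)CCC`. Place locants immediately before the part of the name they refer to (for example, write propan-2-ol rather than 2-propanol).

Counting along the main chain through the carbonyl gives 7 carbons: the parent is heptane.
The highest-priority functional group is a ketone (C=O on an internal carbon), so the name ends in -one.
Choose the numbering such that the substituent locant set {1} is lower than {7} at the first point of difference.
With this numbering: the carbonyl at C-4; an iodo group at C-1.
Putting it together: 1-iodoheptan-4-one.

1-iodoheptan-4-one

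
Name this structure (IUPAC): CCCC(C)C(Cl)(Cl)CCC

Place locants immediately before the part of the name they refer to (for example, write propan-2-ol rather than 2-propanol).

The longest carbon chain is 8 atoms: the parent is octane.
Choose the numbering such that the substituent locant set {4,4,5} is lower than {4,5,5} at the first point of difference.
That gives two chloro groups at C-4; a methyl group at C-5.
The substituents are ordered alphabetically, ignoring any di-/tri- multipliers.
The name is 4,4-dichloro-5-methyloctane.

4,4-dichloro-5-methyloctane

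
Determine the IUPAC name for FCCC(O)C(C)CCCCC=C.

1-fluoro-4-methyldec-9-en-3-ol

The longest chain bearing the –OH group and the multiple bond is 10 carbons long (decane).
The highest-priority functional group is an alcohol (–OH), so the name ends in -ol.
There is one C=C double bond, indicated by the ending -ene.
The numbering direction is chosen so that numbering from this end puts the hydroxyl group at C-3 rather than C-8.
That gives the hydroxyl at C-3; the double bond between C-9 and C-10; a fluoro group at C-1; a methyl group at C-4.
Substituent prefixes are cited in alphabetical order (multiplying prefixes like di-/tri- are ignored for ordering).
The name is 1-fluoro-4-methyldec-9-en-3-ol.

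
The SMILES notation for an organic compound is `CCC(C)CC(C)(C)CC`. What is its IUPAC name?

The longest continuous carbon chain has 7 atoms, so the parent hydride is heptane.
Number the chain so that the substituent locant set {3,3,5} is lower than {3,5,5} at the first point of difference.
With this numbering: methyl groups at C-3 (×2) and C-5.
Putting it together: 3,3,5-trimethylheptane.

3,3,5-trimethylheptane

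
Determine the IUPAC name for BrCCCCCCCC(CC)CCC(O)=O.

The longest carbon chain that includes the –COOH group has 11 carbons, so the parent hydride is undecane.
The highest-priority functional group is a carboxylic acid (terminal –COOH), so the name ends in -oic acid.
Number the chain so that the carboxylic acid carbon is C-1 by definition.
With this numbering: a bromo group at C-11; an ethyl group at C-4.
Prefixes are listed alphabetically: bromo, ethyl.
The name is 11-bromo-4-ethylundecanoic acid.

11-bromo-4-ethylundecanoic acid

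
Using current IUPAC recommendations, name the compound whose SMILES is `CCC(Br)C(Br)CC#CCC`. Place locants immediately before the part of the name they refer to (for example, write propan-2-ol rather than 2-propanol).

The longest carbon chain that includes the multiple bond has 9 carbons, so the parent hydride is nonane.
The chain contains a C≡C triple bond, so the unsaturation ending is -yne.
The numbering direction is chosen so that numbering from this end puts the triple bond at C-3 rather than C-6.
That gives the triple bond between C-3 and C-4; bromo groups at C-6 and C-7.
The name is 6,7-dibromonon-3-yne.

6,7-dibromonon-3-yne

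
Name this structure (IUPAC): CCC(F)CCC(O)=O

4-fluorohexanoic acid

The longest chain bearing the –COOH group is 6 carbons long (hexane).
The highest-priority functional group is a carboxylic acid (terminal –COOH), so the name ends in -oic acid.
The numbering direction is chosen so that the carboxylic acid carbon is C-1 by definition.
This places a fluoro group at C-4.
Putting it together: 4-fluorohexanoic acid.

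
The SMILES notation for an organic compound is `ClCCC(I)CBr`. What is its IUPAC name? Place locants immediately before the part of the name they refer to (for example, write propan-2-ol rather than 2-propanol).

1-bromo-4-chloro-2-iodobutane

The longest carbon chain is 4 atoms: the parent is butane.
Number the chain so that the substituent locant set {1,2,4} is lower than {1,3,4} at the first point of difference.
With this numbering: a bromo group at C-1; a chloro group at C-4; an iodo group at C-2.
Substituent prefixes are cited in alphabetical order (multiplying prefixes like di-/tri- are ignored for ordering).
Putting it together: 1-bromo-4-chloro-2-iodobutane.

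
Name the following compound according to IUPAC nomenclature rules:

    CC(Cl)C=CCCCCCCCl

2,10-dichlorodec-3-ene

The longest chain bearing the multiple bond is 10 carbons long (decane).
A C=C double bond in the chain gives the infix -ene-.
Number the chain so that numbering from this end puts the double bond at C-3 rather than C-7.
With this numbering: the double bond between C-3 and C-4; chloro groups at C-2 and C-10.
The name is 2,10-dichlorodec-3-ene.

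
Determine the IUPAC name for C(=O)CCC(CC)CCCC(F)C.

4-ethyl-8-fluorononanal

The longest chain bearing the –CHO group is 9 carbons long (nonane).
The highest-priority functional group is an aldehyde (terminal –CHO), so the name ends in -al.
The numbering direction is chosen so that the aldehyde carbon is C-1 by definition.
With this numbering: an ethyl group at C-4; a fluoro group at C-8.
Prefixes are listed alphabetically: ethyl, fluoro.
Assembling the pieces gives 4-ethyl-8-fluorononanal.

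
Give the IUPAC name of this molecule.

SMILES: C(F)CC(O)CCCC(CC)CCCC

The longest carbon chain that includes the –OH group has 11 carbons, so the parent hydride is undecane.
The principal characteristic group is an alcohol (–OH), named with the suffix -ol.
Choose the numbering such that numbering from this end puts the hydroxyl group at C-3 rather than C-9.
This places the hydroxyl at C-3; an ethyl group at C-7; a fluoro group at C-1.
Substituent prefixes are cited in alphabetical order (multiplying prefixes like di-/tri- are ignored for ordering).
The name is 7-ethyl-1-fluoroundecan-3-ol.

7-ethyl-1-fluoroundecan-3-ol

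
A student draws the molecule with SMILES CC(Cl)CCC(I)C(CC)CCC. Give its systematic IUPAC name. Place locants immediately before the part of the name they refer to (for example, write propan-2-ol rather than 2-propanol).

The longest carbon chain is 9 atoms: the parent is nonane.
Number the chain so that the substituent locant set {2,5,6} is lower than {4,5,8} at the first point of difference.
That gives a chloro group at C-2; an ethyl group at C-6; an iodo group at C-5.
The substituents are ordered alphabetically, ignoring any di-/tri- multipliers.
Putting it together: 2-chloro-6-ethyl-5-iodononane.

2-chloro-6-ethyl-5-iodononane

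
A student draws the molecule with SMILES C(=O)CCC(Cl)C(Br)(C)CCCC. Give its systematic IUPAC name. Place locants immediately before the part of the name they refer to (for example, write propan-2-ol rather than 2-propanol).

The longest chain bearing the –CHO group is 9 carbons long (nonane).
The principal characteristic group is an aldehyde (terminal –CHO), named with the suffix -al.
Choose the numbering such that the aldehyde carbon is C-1 by definition.
That gives a bromo group at C-5; a chloro group at C-4; a methyl group at C-5.
Prefixes are listed alphabetically: bromo, chloro, methyl.
Putting it together: 5-bromo-4-chloro-5-methylnonanal.

5-bromo-4-chloro-5-methylnonanal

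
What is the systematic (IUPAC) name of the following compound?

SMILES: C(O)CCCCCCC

The longest carbon chain that includes the –OH group has 8 carbons, so the parent hydride is octane.
An alcohol (–OH) is the principal characteristic group, giving the suffix -ol.
Choose the numbering such that numbering from this end puts the hydroxyl group at C-1 rather than C-8.
With this numbering: the hydroxyl at C-1.
Assembling the pieces gives octan-1-ol.

octan-1-ol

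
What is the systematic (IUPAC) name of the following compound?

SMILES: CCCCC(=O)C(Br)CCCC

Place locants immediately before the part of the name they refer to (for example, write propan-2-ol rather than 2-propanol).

6-bromodecan-5-one

Counting along the main chain through the carbonyl gives 10 carbons: the parent is decane.
The principal characteristic group is a ketone (C=O on an internal carbon), named with the suffix -one.
The numbering direction is chosen so that numbering from this end puts the carbonyl group at C-5 rather than C-6.
This places the carbonyl at C-5; a bromo group at C-6.
Assembling the pieces gives 6-bromodecan-5-one.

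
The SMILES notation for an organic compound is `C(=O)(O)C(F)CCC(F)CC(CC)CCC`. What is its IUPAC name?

The longest carbon chain that includes the –COOH group has 10 carbons, so the parent hydride is decane.
The principal characteristic group is a carboxylic acid (terminal –COOH), named with the suffix -oic acid.
Choose the numbering such that the carboxylic acid carbon is C-1 by definition.
That gives an ethyl group at C-7; fluoro groups at C-2 and C-5.
Substituent prefixes are cited in alphabetical order (multiplying prefixes like di-/tri- are ignored for ordering).
The name is 7-ethyl-2,5-difluorodecanoic acid.

7-ethyl-2,5-difluorodecanoic acid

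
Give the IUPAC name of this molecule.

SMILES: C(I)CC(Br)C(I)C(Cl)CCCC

3-bromo-5-chloro-1,4-diiodononane

The longest carbon chain is 9 atoms: the parent is nonane.
Choose the numbering such that the substituent locant set {1,3,4,5} is lower than {5,6,7,9} at the first point of difference.
This places a bromo group at C-3; a chloro group at C-5; iodo groups at C-1 and C-4.
Prefixes are listed alphabetically: bromo, chloro, iodo.
Putting it together: 3-bromo-5-chloro-1,4-diiodononane.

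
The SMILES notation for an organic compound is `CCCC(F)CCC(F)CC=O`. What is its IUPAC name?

Counting along the main chain through the –CHO group gives 9 carbons: the parent is nonane.
An aldehyde (terminal –CHO) is the principal characteristic group, giving the suffix -al.
Number the chain so that the aldehyde carbon is C-1 by definition.
With this numbering: fluoro groups at C-3 and C-6.
Putting it together: 3,6-difluorononanal.

3,6-difluorononanal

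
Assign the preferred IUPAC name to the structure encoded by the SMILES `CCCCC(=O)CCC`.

The longest carbon chain that includes the carbonyl has 8 carbons, so the parent hydride is octane.
The principal characteristic group is a ketone (C=O on an internal carbon), named with the suffix -one.
Choose the numbering such that numbering from this end puts the carbonyl group at C-4 rather than C-5.
This places the carbonyl at C-4.
Putting it together: octan-4-one.

octan-4-one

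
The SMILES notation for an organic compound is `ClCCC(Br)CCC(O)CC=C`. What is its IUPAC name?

7-bromo-9-chloronon-1-en-4-ol

Counting along the main chain through the –OH group and the multiple bond gives 9 carbons: the parent is nonane.
The highest-priority functional group is an alcohol (–OH), so the name ends in -ol.
A C=C double bond in the chain gives the infix -ene-.
The numbering direction is chosen so that numbering from this end puts the hydroxyl group at C-4 rather than C-6.
With this numbering: the hydroxyl at C-4; the double bond between C-1 and C-2; a bromo group at C-7; a chloro group at C-9.
Prefixes are listed alphabetically: bromo, chloro.
Putting it together: 7-bromo-9-chloronon-1-en-4-ol.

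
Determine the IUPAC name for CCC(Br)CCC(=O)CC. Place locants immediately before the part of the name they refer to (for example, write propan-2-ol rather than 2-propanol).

Counting along the main chain through the carbonyl gives 8 carbons: the parent is octane.
The highest-priority functional group is a ketone (C=O on an internal carbon), so the name ends in -one.
Choose the numbering such that numbering from this end puts the carbonyl group at C-3 rather than C-6.
That gives the carbonyl at C-3; a bromo group at C-6.
Putting it together: 6-bromooctan-3-one.

6-bromooctan-3-one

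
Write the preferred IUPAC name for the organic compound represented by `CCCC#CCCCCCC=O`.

Counting along the main chain through the –CHO group and the multiple bond gives 11 carbons: the parent is undecane.
The highest-priority functional group is an aldehyde (terminal –CHO), so the name ends in -al.
The chain contains a C≡C triple bond, so the unsaturation ending is -yne.
The numbering direction is chosen so that the aldehyde carbon is C-1 by definition.
This places the triple bond between C-7 and C-8.
Assembling the pieces gives undec-7-ynal.

undec-7-ynal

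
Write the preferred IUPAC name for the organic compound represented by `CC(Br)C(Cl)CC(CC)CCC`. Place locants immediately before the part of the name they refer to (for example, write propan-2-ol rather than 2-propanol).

The longest carbon chain is 8 atoms: the parent is octane.
Number the chain so that the substituent locant set {2,3,5} is lower than {4,6,7} at the first point of difference.
With this numbering: a bromo group at C-2; a chloro group at C-3; an ethyl group at C-5.
Prefixes are listed alphabetically: bromo, chloro, ethyl.
Putting it together: 2-bromo-3-chloro-5-ethyloctane.

2-bromo-3-chloro-5-ethyloctane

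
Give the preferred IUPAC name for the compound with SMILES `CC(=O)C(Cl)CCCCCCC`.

Counting along the main chain through the carbonyl gives 10 carbons: the parent is decane.
A ketone (C=O on an internal carbon) is the principal characteristic group, giving the suffix -one.
Choose the numbering such that numbering from this end puts the carbonyl group at C-2 rather than C-9.
With this numbering: the carbonyl at C-2; a chloro group at C-3.
The name is 3-chlorodecan-2-one.

3-chlorodecan-2-one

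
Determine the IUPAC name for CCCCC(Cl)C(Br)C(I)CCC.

The parent chain contains 10 carbons (decane).
Number the chain so that the substituent locant set {4,5,6} is lower than {5,6,7} at the first point of difference.
With this numbering: a bromo group at C-5; a chloro group at C-6; an iodo group at C-4.
Prefixes are listed alphabetically: bromo, chloro, iodo.
Assembling the pieces gives 5-bromo-6-chloro-4-iododecane.

5-bromo-6-chloro-4-iododecane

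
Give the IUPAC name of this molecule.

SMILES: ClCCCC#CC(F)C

7-chloro-2-fluorohept-3-yne

The longest chain bearing the multiple bond is 7 carbons long (heptane).
A C≡C triple bond in the chain gives the infix -yne-.
Choose the numbering such that numbering from this end puts the triple bond at C-3 rather than C-4.
This places the triple bond between C-3 and C-4; a chloro group at C-7; a fluoro group at C-2.
Substituent prefixes are cited in alphabetical order (multiplying prefixes like di-/tri- are ignored for ordering).
Assembling the pieces gives 7-chloro-2-fluorohept-3-yne.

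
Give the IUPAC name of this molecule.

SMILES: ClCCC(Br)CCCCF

The longest continuous carbon chain has 7 atoms, so the parent hydride is heptane.
Choose the numbering such that the substituent locant set {1,3,7} is lower than {1,5,7} at the first point of difference.
With this numbering: a bromo group at C-3; a chloro group at C-1; a fluoro group at C-7.
Substituent prefixes are cited in alphabetical order (multiplying prefixes like di-/tri- are ignored for ordering).
Assembling the pieces gives 3-bromo-1-chloro-7-fluoroheptane.

3-bromo-1-chloro-7-fluoroheptane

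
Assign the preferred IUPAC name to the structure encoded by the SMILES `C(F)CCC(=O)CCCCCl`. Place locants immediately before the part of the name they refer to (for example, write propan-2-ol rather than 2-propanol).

Counting along the main chain through the carbonyl gives 8 carbons: the parent is octane.
A ketone (C=O on an internal carbon) is the principal characteristic group, giving the suffix -one.
Number the chain so that numbering from this end puts the carbonyl group at C-4 rather than C-5.
That gives the carbonyl at C-4; a chloro group at C-8; a fluoro group at C-1.
Prefixes are listed alphabetically: chloro, fluoro.
Assembling the pieces gives 8-chloro-1-fluorooctan-4-one.

8-chloro-1-fluorooctan-4-one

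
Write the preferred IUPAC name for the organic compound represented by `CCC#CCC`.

hex-3-yne

The longest carbon chain that includes the multiple bond has 6 carbons, so the parent hydride is hexane.
The chain contains a C≡C triple bond, so the unsaturation ending is -yne.
The molecule is symmetric, so either numbering direction gives the same locants.
With this numbering: the triple bond between C-3 and C-4.
Assembling the pieces gives hex-3-yne.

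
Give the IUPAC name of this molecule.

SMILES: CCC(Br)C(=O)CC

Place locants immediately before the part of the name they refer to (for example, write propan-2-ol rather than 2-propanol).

Counting along the main chain through the carbonyl gives 6 carbons: the parent is hexane.
A ketone (C=O on an internal carbon) is the principal characteristic group, giving the suffix -one.
The numbering direction is chosen so that numbering from this end puts the carbonyl group at C-3 rather than C-4.
That gives the carbonyl at C-3; a bromo group at C-4.
Assembling the pieces gives 4-bromohexan-3-one.

4-bromohexan-3-one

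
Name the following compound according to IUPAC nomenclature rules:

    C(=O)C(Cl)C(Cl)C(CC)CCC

Counting along the main chain through the –CHO group gives 7 carbons: the parent is heptane.
The principal characteristic group is an aldehyde (terminal –CHO), named with the suffix -al.
The numbering direction is chosen so that the aldehyde carbon is C-1 by definition.
With this numbering: chloro groups at C-2 and C-3; an ethyl group at C-4.
Prefixes are listed alphabetically: chloro, ethyl.
Putting it together: 2,3-dichloro-4-ethylheptanal.

2,3-dichloro-4-ethylheptanal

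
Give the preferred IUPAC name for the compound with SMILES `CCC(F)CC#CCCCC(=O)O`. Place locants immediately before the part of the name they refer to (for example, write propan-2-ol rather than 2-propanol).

The longest chain bearing the –COOH group and the multiple bond is 10 carbons long (decane).
A carboxylic acid (terminal –COOH) is the principal characteristic group, giving the suffix -oic acid.
There is one C≡C triple bond, indicated by the ending -yne.
The numbering direction is chosen so that the carboxylic acid carbon is C-1 by definition.
That gives the triple bond between C-5 and C-6; a fluoro group at C-8.
Assembling the pieces gives 8-fluorodec-5-ynoic acid.

8-fluorodec-5-ynoic acid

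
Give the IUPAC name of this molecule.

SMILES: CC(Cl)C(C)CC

The longest continuous carbon chain has 5 atoms, so the parent hydride is pentane.
Number the chain so that the substituent locant set {2,3} is lower than {3,4} at the first point of difference.
That gives a chloro group at C-2; a methyl group at C-3.
Substituent prefixes are cited in alphabetical order (multiplying prefixes like di-/tri- are ignored for ordering).
Putting it together: 2-chloro-3-methylpentane.

2-chloro-3-methylpentane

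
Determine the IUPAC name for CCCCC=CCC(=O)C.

non-4-en-2-one

Counting along the main chain through the carbonyl and the multiple bond gives 9 carbons: the parent is nonane.
The highest-priority functional group is a ketone (C=O on an internal carbon), so the name ends in -one.
The chain contains a C=C double bond, so the unsaturation ending is -ene.
The numbering direction is chosen so that numbering from this end puts the carbonyl group at C-2 rather than C-8.
This places the carbonyl at C-2; the double bond between C-4 and C-5.
Putting it together: non-4-en-2-one.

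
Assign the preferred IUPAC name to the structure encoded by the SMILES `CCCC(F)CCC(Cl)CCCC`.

The longest continuous carbon chain has 11 atoms, so the parent hydride is undecane.
Number the chain so that the substituent locant set {4,7} is lower than {5,8} at the first point of difference.
That gives a chloro group at C-7; a fluoro group at C-4.
Prefixes are listed alphabetically: chloro, fluoro.
The name is 7-chloro-4-fluoroundecane.

7-chloro-4-fluoroundecane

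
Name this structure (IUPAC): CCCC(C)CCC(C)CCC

4,7-dimethyldecane

The longest continuous carbon chain has 10 atoms, so the parent hydride is decane.
Both numbering directions give the same locant set; either may be used.
With this numbering: methyl groups at C-4 and C-7.
Putting it together: 4,7-dimethyldecane.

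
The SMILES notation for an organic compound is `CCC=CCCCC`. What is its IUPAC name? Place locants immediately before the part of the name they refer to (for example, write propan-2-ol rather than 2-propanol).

Counting along the main chain through the multiple bond gives 8 carbons: the parent is octane.
The chain contains a C=C double bond, so the unsaturation ending is -ene.
The numbering direction is chosen so that numbering from this end puts the double bond at C-3 rather than C-5.
This places the double bond between C-3 and C-4.
Assembling the pieces gives oct-3-ene.

oct-3-ene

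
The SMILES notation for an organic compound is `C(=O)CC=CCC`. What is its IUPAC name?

The longest chain bearing the –CHO group and the multiple bond is 6 carbons long (hexane).
The principal characteristic group is an aldehyde (terminal –CHO), named with the suffix -al.
The chain contains a C=C double bond, so the unsaturation ending is -ene.
Number the chain so that the aldehyde carbon is C-1 by definition.
This places the double bond between C-3 and C-4.
Assembling the pieces gives hex-3-enal.

hex-3-enal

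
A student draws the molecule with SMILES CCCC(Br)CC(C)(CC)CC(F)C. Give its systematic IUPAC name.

6-bromo-4-ethyl-2-fluoro-4-methylnonane

The parent chain contains 9 carbons (nonane).
Choose the numbering such that the substituent locant set {2,4,4,6} is lower than {4,6,6,8} at the first point of difference.
With this numbering: a bromo group at C-6; an ethyl group at C-4; a fluoro group at C-2; a methyl group at C-4.
Substituent prefixes are cited in alphabetical order (multiplying prefixes like di-/tri- are ignored for ordering).
Putting it together: 6-bromo-4-ethyl-2-fluoro-4-methylnonane.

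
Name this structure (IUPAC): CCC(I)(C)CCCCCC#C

The longest chain bearing the multiple bond is 10 carbons long (decane).
There is one C≡C triple bond, indicated by the ending -yne.
The numbering direction is chosen so that numbering from this end puts the triple bond at C-1 rather than C-9.
With this numbering: the triple bond between C-1 and C-2; an iodo group at C-8; a methyl group at C-8.
Prefixes are listed alphabetically: iodo, methyl.
Putting it together: 8-iodo-8-methyldec-1-yne.

8-iodo-8-methyldec-1-yne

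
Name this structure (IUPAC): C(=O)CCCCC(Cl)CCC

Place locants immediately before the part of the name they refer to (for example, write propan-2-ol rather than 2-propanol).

6-chlorononanal

Counting along the main chain through the –CHO group gives 9 carbons: the parent is nonane.
The highest-priority functional group is an aldehyde (terminal –CHO), so the name ends in -al.
Choose the numbering such that the aldehyde carbon is C-1 by definition.
This places a chloro group at C-6.
Assembling the pieces gives 6-chlorononanal.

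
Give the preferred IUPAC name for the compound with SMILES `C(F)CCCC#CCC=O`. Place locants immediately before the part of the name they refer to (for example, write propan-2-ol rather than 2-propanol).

8-fluorooct-3-ynal

Counting along the main chain through the –CHO group and the multiple bond gives 8 carbons: the parent is octane.
An aldehyde (terminal –CHO) is the principal characteristic group, giving the suffix -al.
A C≡C triple bond in the chain gives the infix -yne-.
Number the chain so that the aldehyde carbon is C-1 by definition.
This places the triple bond between C-3 and C-4; a fluoro group at C-8.
Putting it together: 8-fluorooct-3-ynal.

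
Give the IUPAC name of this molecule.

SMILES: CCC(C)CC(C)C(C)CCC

3,5,6-trimethylnonane

The parent chain contains 9 carbons (nonane).
Choose the numbering such that the substituent locant set {3,5,6} is lower than {4,5,7} at the first point of difference.
With this numbering: methyl groups at C-3 and C-5 and C-6.
The name is 3,5,6-trimethylnonane.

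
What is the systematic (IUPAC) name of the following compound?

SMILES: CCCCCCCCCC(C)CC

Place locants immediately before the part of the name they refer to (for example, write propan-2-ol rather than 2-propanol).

3-methyldodecane

The longest carbon chain is 12 atoms: the parent is dodecane.
The numbering direction is chosen so that the substituent locant set {3} is lower than {10} at the first point of difference.
That gives a methyl group at C-3.
Assembling the pieces gives 3-methyldodecane.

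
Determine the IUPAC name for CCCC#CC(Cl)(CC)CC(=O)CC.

Counting along the main chain through the carbonyl and the multiple bond gives 10 carbons: the parent is decane.
The highest-priority functional group is a ketone (C=O on an internal carbon), so the name ends in -one.
The chain contains a C≡C triple bond, so the unsaturation ending is -yne.
Number the chain so that numbering from this end puts the carbonyl group at C-3 rather than C-8.
With this numbering: the carbonyl at C-3; the triple bond between C-6 and C-7; a chloro group at C-5; an ethyl group at C-5.
Prefixes are listed alphabetically: chloro, ethyl.
The name is 5-chloro-5-ethyldec-6-yn-3-one.

5-chloro-5-ethyldec-6-yn-3-one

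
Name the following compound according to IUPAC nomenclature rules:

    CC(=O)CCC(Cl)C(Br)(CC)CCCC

6-bromo-5-chloro-6-ethyldecan-2-one

The longest chain bearing the carbonyl is 10 carbons long (decane).
The principal characteristic group is a ketone (C=O on an internal carbon), named with the suffix -one.
Choose the numbering such that numbering from this end puts the carbonyl group at C-2 rather than C-9.
With this numbering: the carbonyl at C-2; a bromo group at C-6; a chloro group at C-5; an ethyl group at C-6.
Prefixes are listed alphabetically: bromo, chloro, ethyl.
Putting it together: 6-bromo-5-chloro-6-ethyldecan-2-one.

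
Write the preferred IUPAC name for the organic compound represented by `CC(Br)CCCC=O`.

5-bromohexanal

The longest carbon chain that includes the –CHO group has 6 carbons, so the parent hydride is hexane.
The principal characteristic group is an aldehyde (terminal –CHO), named with the suffix -al.
Number the chain so that the aldehyde carbon is C-1 by definition.
This places a bromo group at C-5.
The name is 5-bromohexanal.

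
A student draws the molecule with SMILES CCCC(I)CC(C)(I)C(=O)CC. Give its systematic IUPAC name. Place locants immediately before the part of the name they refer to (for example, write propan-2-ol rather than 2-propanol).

4,6-diiodo-4-methylnonan-3-one

Counting along the main chain through the carbonyl gives 9 carbons: the parent is nonane.
A ketone (C=O on an internal carbon) is the principal characteristic group, giving the suffix -one.
Choose the numbering such that numbering from this end puts the carbonyl group at C-3 rather than C-7.
That gives the carbonyl at C-3; iodo groups at C-4 and C-6; a methyl group at C-4.
Substituent prefixes are cited in alphabetical order (multiplying prefixes like di-/tri- are ignored for ordering).
The name is 4,6-diiodo-4-methylnonan-3-one.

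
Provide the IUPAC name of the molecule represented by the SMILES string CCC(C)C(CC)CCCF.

4-ethyl-1-fluoro-5-methylheptane

The parent chain contains 7 carbons (heptane).
Choose the numbering such that the substituent locant set {1,4,5} is lower than {3,4,7} at the first point of difference.
With this numbering: an ethyl group at C-4; a fluoro group at C-1; a methyl group at C-5.
The substituents are ordered alphabetically, ignoring any di-/tri- multipliers.
Assembling the pieces gives 4-ethyl-1-fluoro-5-methylheptane.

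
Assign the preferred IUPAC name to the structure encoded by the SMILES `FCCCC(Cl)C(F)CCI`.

The parent chain contains 7 carbons (heptane).
The numbering direction is chosen so that the substituent locant set {1,3,4,7} is lower than {1,4,5,7} at the first point of difference.
That gives a chloro group at C-4; fluoro groups at C-3 and C-7; an iodo group at C-1.
Prefixes are listed alphabetically: chloro, fluoro, iodo.
The name is 4-chloro-3,7-difluoro-1-iodoheptane.

4-chloro-3,7-difluoro-1-iodoheptane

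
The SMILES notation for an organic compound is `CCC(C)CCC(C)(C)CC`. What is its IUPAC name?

3,3,6-trimethyloctane

The longest continuous carbon chain has 8 atoms, so the parent hydride is octane.
Number the chain so that the substituent locant set {3,3,6} is lower than {3,6,6} at the first point of difference.
With this numbering: methyl groups at C-3 (×2) and C-6.
The name is 3,3,6-trimethyloctane.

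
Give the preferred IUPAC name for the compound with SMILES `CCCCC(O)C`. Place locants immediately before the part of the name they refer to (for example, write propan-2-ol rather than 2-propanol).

hexan-2-ol

Counting along the main chain through the –OH group gives 6 carbons: the parent is hexane.
The principal characteristic group is an alcohol (–OH), named with the suffix -ol.
Choose the numbering such that numbering from this end puts the hydroxyl group at C-2 rather than C-5.
That gives the hydroxyl at C-2.
Putting it together: hexan-2-ol.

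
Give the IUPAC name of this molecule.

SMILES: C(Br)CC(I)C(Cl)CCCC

1-bromo-4-chloro-3-iodooctane

The longest carbon chain is 8 atoms: the parent is octane.
Choose the numbering such that the substituent locant set {1,3,4} is lower than {5,6,8} at the first point of difference.
With this numbering: a bromo group at C-1; a chloro group at C-4; an iodo group at C-3.
The substituents are ordered alphabetically, ignoring any di-/tri- multipliers.
The name is 1-bromo-4-chloro-3-iodooctane.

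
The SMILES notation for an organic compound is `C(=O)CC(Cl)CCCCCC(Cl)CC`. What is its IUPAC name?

3,9-dichloroundecanal

Counting along the main chain through the –CHO group gives 11 carbons: the parent is undecane.
The highest-priority functional group is an aldehyde (terminal –CHO), so the name ends in -al.
The numbering direction is chosen so that the aldehyde carbon is C-1 by definition.
This places chloro groups at C-3 and C-9.
The name is 3,9-dichloroundecanal.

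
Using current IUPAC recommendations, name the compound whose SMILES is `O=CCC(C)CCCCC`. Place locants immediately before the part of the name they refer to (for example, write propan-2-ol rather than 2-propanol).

Counting along the main chain through the –CHO group gives 8 carbons: the parent is octane.
The highest-priority functional group is an aldehyde (terminal –CHO), so the name ends in -al.
The numbering direction is chosen so that the aldehyde carbon is C-1 by definition.
With this numbering: a methyl group at C-3.
Assembling the pieces gives 3-methyloctanal.

3-methyloctanal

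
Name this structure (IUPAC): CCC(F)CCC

The parent chain contains 6 carbons (hexane).
The numbering direction is chosen so that the substituent locant set {3} is lower than {4} at the first point of difference.
This places a fluoro group at C-3.
Putting it together: 3-fluorohexane.

3-fluorohexane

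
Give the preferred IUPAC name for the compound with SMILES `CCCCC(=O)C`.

hexan-2-one

Counting along the main chain through the carbonyl gives 6 carbons: the parent is hexane.
The principal characteristic group is a ketone (C=O on an internal carbon), named with the suffix -one.
Number the chain so that numbering from this end puts the carbonyl group at C-2 rather than C-5.
This places the carbonyl at C-2.
Assembling the pieces gives hexan-2-one.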